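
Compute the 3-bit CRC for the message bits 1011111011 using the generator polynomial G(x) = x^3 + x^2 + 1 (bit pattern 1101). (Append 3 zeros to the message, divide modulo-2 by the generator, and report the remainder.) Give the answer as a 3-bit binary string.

101

Append 3 zeros: 1011111011000. Divide by 1101 (XOR where the leading bit is 1):
  pos 0: 1011 XOR 1101 = 0110
  pos 1: 1101 XOR 1101 = 0000
  pos 5: 1101 XOR 1101 = 0000
  pos 9: 1000 XOR 1101 = 0101
Remainder (last 3 bits) = 101. This is the CRC / FCS.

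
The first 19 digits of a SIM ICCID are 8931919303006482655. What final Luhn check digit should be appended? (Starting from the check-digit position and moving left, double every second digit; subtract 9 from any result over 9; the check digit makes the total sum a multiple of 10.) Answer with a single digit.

7

Partial digits right→left: 5 5 6 2 8 4 6 0 0 3 0 3 9 1 9 1 3 9 8
Double every second digit counting from the check-digit position (so the 1st, 3rd, 5th, ... of the partial from the right).
  doubled (with −9 where >9): 1 3 7 3 0 0 9 9 6 7 → sum 45
  kept as-is: 5 2 4 0 3 3 1 1 9 → sum 28
Total = 45 + 28 = 73.
Check digit = (10 − (73 mod 10)) mod 10 = 7.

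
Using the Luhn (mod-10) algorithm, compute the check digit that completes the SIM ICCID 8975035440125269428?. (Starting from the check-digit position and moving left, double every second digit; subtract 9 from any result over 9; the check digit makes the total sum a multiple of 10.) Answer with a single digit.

Partial digits right→left: 8 2 4 9 6 2 5 2 1 0 4 4 5 3 0 5 7 9 8
Double every second digit counting from the check-digit position (so the 1st, 3rd, 5th, ... of the partial from the right).
  doubled (with −9 where >9): 7 8 3 1 2 8 1 0 5 7 → sum 42
  kept as-is: 2 9 2 2 0 4 3 5 9 → sum 36
Total = 42 + 36 = 78.
Check digit = (10 − (78 mod 10)) mod 10 = 2.

2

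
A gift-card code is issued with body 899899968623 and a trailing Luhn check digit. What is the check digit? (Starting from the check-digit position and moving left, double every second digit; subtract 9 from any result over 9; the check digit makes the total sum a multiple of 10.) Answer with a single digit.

8

Partial digits right→left: 3 2 6 8 6 9 9 9 8 9 9 8
Double every second digit counting from the check-digit position (so the 1st, 3rd, 5th, ... of the partial from the right).
  doubled (with −9 where >9): 6 3 3 9 7 9 → sum 37
  kept as-is: 2 8 9 9 9 8 → sum 45
Total = 37 + 45 = 82.
Check digit = (10 − (82 mod 10)) mod 10 = 8.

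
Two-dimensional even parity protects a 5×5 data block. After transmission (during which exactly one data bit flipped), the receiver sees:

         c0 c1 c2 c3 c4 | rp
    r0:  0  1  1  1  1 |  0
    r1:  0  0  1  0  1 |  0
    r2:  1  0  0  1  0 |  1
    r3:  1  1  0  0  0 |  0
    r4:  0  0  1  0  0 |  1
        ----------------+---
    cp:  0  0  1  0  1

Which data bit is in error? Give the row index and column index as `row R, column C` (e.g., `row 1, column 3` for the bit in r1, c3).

row 2, column 4

Recompute each row's even parity and compare to rp:
  r0: data parity 0, sent rp 0 → ok
  r1: data parity 0, sent rp 0 → ok
  r2: data parity 0, sent rp 1 → mismatch
  r3: data parity 0, sent rp 0 → ok
  r4: data parity 1, sent rp 1 → ok
Recompute each column's even parity and compare to cp:
  c0: data parity 0, sent cp 0 → ok
  c1: data parity 0, sent cp 0 → ok
  c2: data parity 1, sent cp 1 → ok
  c3: data parity 0, sent cp 0 → ok
  c4: data parity 0, sent cp 1 → mismatch
Exactly one row (r2) and one column (c4) fail → the flipped bit is at their intersection.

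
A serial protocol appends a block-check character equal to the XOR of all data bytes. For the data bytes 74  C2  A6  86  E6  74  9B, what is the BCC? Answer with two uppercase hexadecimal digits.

9F

XOR the bytes together:
  start with 0x74
  0x74 ⊕ 0xC2 = 0xB6
  0xB6 ⊕ 0xA6 = 0x10
  0x10 ⊕ 0x86 = 0x96
  0x96 ⊕ 0xE6 = 0x70
  0x70 ⊕ 0x74 = 0x04
  0x04 ⊕ 0x9B = 0x9F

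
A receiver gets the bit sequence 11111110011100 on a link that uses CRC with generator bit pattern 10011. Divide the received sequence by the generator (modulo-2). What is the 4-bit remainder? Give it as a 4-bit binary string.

Modulo-2 division of 11111110011100 by 10011:
  pos 0: 11111 XOR 10011 = 01100
  pos 1: 11001 XOR 10011 = 01010
  pos 2: 10101 XOR 10011 = 00110
  pos 4: 11000 XOR 10011 = 01011
  pos 5: 10111 XOR 10011 = 00100
  pos 7: 10011 XOR 10011 = 00000
Remainder = 0000 (zero — the frame passes the CRC check).

0000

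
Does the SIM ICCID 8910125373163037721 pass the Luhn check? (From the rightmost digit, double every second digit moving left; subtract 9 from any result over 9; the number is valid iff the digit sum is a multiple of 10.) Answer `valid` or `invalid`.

From the right, keep odd positions and double even positions (subtract 9 from any doubled value over 9):
  doubled (positions 2,4,...): 4 5 0 3 6 6 4 0 9 → sum 37
  kept (positions 1,3,...): 1 7 3 3 1 7 5 1 1 8 → sum 37
Total = 74.
74 mod 10 = 4, so the number is invalid.

invalid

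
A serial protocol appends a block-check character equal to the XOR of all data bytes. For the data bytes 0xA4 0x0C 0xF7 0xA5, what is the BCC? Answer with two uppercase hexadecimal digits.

FA

XOR the bytes together:
  start with 0xA4
  0xA4 ⊕ 0x0C = 0xA8
  0xA8 ⊕ 0xF7 = 0x5F
  0x5F ⊕ 0xA5 = 0xFA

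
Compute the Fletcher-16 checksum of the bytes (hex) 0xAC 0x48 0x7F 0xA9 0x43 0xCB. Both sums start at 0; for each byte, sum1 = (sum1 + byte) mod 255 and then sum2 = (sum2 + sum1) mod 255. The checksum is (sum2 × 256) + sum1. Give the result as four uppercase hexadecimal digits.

Running sums (mod 255):
  after byte 0 (0xAC): sum1=172, sum2=172
  after byte 1 (0x48): sum1=244, sum2=161
  after byte 2 (0x7F): sum1=116, sum2=22
  after byte 3 (0xA9): sum1=30, sum2=52
  after byte 4 (0x43): sum1=97, sum2=149
  after byte 5 (0xCB): sum1=45, sum2=194
Checksum = sum2·256 + sum1 = 194·256 + 45 = 49709 = 0xC22D.

C22D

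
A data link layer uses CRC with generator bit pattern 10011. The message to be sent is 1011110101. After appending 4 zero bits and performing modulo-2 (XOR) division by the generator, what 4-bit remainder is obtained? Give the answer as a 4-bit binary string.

Append 4 zeros: 10111101010000. Divide by 10011 (XOR where the leading bit is 1):
  pos 0: 10111 XOR 10011 = 00100
  pos 2: 10010 XOR 10011 = 00001
  pos 6: 11010 XOR 10011 = 01001
  pos 7: 10010 XOR 10011 = 00001
Remainder (last 4 bits) = 0100. This is the CRC / FCS.

0100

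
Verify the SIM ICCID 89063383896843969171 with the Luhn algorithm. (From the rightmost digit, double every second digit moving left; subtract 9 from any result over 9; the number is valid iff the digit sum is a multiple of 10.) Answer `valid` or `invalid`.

From the right, keep odd positions and double even positions (subtract 9 from any doubled value over 9):
  doubled (positions 2,4,...): 5 9 9 8 3 7 7 6 0 7 → sum 61
  kept (positions 1,3,...): 1 1 6 3 8 9 3 3 6 9 → sum 49
Total = 110.
110 mod 10 = 0, so the number is valid.

valid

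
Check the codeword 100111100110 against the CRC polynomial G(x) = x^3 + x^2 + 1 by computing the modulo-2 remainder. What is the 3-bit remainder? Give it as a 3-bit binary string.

111

Modulo-2 division of 100111100110 by 1101:
  pos 0: 1001 XOR 1101 = 0100
  pos 1: 1001 XOR 1101 = 0100
  pos 2: 1001 XOR 1101 = 0100
  pos 3: 1001 XOR 1101 = 0100
  pos 4: 1000 XOR 1101 = 0101
  pos 5: 1010 XOR 1101 = 0111
  pos 6: 1111 XOR 1101 = 0010
  pos 8: 1010 XOR 1101 = 0111
Remainder = 111 (nonzero — an error is detected).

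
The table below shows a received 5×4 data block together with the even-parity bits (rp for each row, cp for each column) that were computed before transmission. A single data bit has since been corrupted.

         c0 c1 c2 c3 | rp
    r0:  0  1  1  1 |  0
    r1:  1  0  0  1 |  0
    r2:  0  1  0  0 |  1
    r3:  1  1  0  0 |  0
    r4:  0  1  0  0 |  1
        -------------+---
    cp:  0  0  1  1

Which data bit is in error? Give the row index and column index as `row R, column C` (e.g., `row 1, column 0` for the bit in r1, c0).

Recompute each row's even parity and compare to rp:
  r0: data parity 1, sent rp 0 → mismatch
  r1: data parity 0, sent rp 0 → ok
  r2: data parity 1, sent rp 1 → ok
  r3: data parity 0, sent rp 0 → ok
  r4: data parity 1, sent rp 1 → ok
Recompute each column's even parity and compare to cp:
  c0: data parity 0, sent cp 0 → ok
  c1: data parity 0, sent cp 0 → ok
  c2: data parity 1, sent cp 1 → ok
  c3: data parity 0, sent cp 1 → mismatch
Exactly one row (r0) and one column (c3) fail → the flipped bit is at their intersection.

row 0, column 3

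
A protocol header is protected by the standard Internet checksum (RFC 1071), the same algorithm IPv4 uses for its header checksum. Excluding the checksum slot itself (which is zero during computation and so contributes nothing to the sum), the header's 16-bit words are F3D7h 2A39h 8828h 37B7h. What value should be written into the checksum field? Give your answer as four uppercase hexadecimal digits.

One's-complement addition (fold any carry out of bit 15 back into bit 0):
  0xF3D7 + 0x2A39 = 0x11E10 → wrap carry → 0x1E11
  0x1E11 + 0x8828 = 0x0A639
  0xA639 + 0x37B7 = 0x0DDF0
One's-complement sum = 0xDDF0.
Checksum = ~0xDDF0 & 0xFFFF = 0x220F.

220F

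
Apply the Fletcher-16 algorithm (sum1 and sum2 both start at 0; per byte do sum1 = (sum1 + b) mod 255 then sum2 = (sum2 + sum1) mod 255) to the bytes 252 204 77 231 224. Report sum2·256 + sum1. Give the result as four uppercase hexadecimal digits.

Running sums (mod 255):
  after byte 0 (252): sum1=252, sum2=252
  after byte 1 (204): sum1=201, sum2=198
  after byte 2 (77): sum1=23, sum2=221
  after byte 3 (231): sum1=254, sum2=220
  after byte 4 (224): sum1=223, sum2=188
Checksum = sum2·256 + sum1 = 188·256 + 223 = 48351 = 0xBCDF.

BCDF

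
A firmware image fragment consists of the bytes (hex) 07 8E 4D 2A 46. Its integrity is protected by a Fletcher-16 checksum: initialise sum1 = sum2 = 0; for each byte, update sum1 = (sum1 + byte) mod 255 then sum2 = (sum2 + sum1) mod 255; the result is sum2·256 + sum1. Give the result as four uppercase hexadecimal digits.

DF53

Running sums (mod 255):
  after byte 0 (07): sum1=7, sum2=7
  after byte 1 (8E): sum1=149, sum2=156
  after byte 2 (4D): sum1=226, sum2=127
  after byte 3 (2A): sum1=13, sum2=140
  after byte 4 (46): sum1=83, sum2=223
Checksum = sum2·256 + sum1 = 223·256 + 83 = 57171 = 0xDF53.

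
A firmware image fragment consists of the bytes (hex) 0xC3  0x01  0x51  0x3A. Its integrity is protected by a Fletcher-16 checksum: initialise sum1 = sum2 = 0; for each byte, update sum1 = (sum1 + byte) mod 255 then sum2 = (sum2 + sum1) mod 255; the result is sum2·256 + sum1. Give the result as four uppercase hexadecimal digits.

EE50

Running sums (mod 255):
  after byte 0 (0xC3): sum1=195, sum2=195
  after byte 1 (0x01): sum1=196, sum2=136
  after byte 2 (0x51): sum1=22, sum2=158
  after byte 3 (0x3A): sum1=80, sum2=238
Checksum = sum2·256 + sum1 = 238·256 + 80 = 61008 = 0xEE50.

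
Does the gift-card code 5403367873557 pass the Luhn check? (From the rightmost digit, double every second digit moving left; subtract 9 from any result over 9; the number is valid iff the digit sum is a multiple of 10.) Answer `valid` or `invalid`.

invalid

From the right, keep odd positions and double even positions (subtract 9 from any doubled value over 9):
  doubled (positions 2,4,...): 1 6 7 3 6 8 → sum 31
  kept (positions 1,3,...): 7 5 7 7 3 0 5 → sum 34
Total = 65.
65 mod 10 = 5, so the number is invalid.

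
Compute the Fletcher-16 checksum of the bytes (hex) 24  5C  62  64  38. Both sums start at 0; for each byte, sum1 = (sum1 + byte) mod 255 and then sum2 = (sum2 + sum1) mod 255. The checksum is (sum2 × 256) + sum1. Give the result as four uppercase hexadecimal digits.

Running sums (mod 255):
  after byte 0 (24): sum1=36, sum2=36
  after byte 1 (5C): sum1=128, sum2=164
  after byte 2 (62): sum1=226, sum2=135
  after byte 3 (64): sum1=71, sum2=206
  after byte 4 (38): sum1=127, sum2=78
Checksum = sum2·256 + sum1 = 78·256 + 127 = 20095 = 0x4E7F.

4E7F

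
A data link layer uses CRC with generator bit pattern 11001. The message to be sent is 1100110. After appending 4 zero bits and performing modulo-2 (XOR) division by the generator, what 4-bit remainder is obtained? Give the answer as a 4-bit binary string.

1011

Append 4 zeros: 11001100000. Divide by 11001 (XOR where the leading bit is 1):
  pos 0: 11001 XOR 11001 = 00000
  pos 5: 10000 XOR 11001 = 01001
  pos 6: 10010 XOR 11001 = 01011
Remainder (last 4 bits) = 1011. This is the CRC / FCS.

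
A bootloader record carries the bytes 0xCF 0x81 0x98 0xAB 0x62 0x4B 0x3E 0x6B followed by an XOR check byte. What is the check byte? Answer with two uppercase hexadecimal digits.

XOR the bytes together:
  start with 0xCF
  0xCF ⊕ 0x81 = 0x4E
  0x4E ⊕ 0x98 = 0xD6
  0xD6 ⊕ 0xAB = 0x7D
  0x7D ⊕ 0x62 = 0x1F
  0x1F ⊕ 0x4B = 0x54
  0x54 ⊕ 0x3E = 0x6A
  0x6A ⊕ 0x6B = 0x01

01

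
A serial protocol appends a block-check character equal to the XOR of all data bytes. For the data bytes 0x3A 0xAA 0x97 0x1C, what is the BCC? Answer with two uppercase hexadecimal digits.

1B

XOR the bytes together:
  start with 0x3A
  0x3A ⊕ 0xAA = 0x90
  0x90 ⊕ 0x97 = 0x07
  0x07 ⊕ 0x1C = 0x1B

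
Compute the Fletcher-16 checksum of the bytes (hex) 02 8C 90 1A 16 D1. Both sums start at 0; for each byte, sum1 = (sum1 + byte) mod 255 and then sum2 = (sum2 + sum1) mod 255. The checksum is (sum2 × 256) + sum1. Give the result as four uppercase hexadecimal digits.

Running sums (mod 255):
  after byte 0 (02): sum1=2, sum2=2
  after byte 1 (8C): sum1=142, sum2=144
  after byte 2 (90): sum1=31, sum2=175
  after byte 3 (1A): sum1=57, sum2=232
  after byte 4 (16): sum1=79, sum2=56
  after byte 5 (D1): sum1=33, sum2=89
Checksum = sum2·256 + sum1 = 89·256 + 33 = 22817 = 0x5921.

5921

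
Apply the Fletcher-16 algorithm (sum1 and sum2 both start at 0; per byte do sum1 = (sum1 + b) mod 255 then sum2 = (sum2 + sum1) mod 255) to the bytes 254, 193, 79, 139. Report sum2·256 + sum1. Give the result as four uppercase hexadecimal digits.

Running sums (mod 255):
  after byte 0 (254): sum1=254, sum2=254
  after byte 1 (193): sum1=192, sum2=191
  after byte 2 (79): sum1=16, sum2=207
  after byte 3 (139): sum1=155, sum2=107
Checksum = sum2·256 + sum1 = 107·256 + 155 = 27547 = 0x6B9B.

6B9B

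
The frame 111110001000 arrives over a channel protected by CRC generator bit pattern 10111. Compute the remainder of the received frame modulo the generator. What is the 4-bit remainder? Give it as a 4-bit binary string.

Modulo-2 division of 111110001000 by 10111:
  pos 0: 11111 XOR 10111 = 01000
  pos 1: 10000 XOR 10111 = 00111
  pos 3: 11100 XOR 10111 = 01011
  pos 4: 10111 XOR 10111 = 00000
Remainder = 0000 (zero — the frame passes the CRC check).

0000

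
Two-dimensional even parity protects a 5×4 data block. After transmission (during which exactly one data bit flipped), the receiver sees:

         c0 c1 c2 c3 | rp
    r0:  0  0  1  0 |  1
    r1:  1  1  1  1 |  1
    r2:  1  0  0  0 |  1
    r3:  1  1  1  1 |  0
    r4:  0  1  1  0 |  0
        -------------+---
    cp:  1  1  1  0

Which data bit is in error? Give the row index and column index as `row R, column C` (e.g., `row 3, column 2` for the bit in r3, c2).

Recompute each row's even parity and compare to rp:
  r0: data parity 1, sent rp 1 → ok
  r1: data parity 0, sent rp 1 → mismatch
  r2: data parity 1, sent rp 1 → ok
  r3: data parity 0, sent rp 0 → ok
  r4: data parity 0, sent rp 0 → ok
Recompute each column's even parity and compare to cp:
  c0: data parity 1, sent cp 1 → ok
  c1: data parity 1, sent cp 1 → ok
  c2: data parity 0, sent cp 1 → mismatch
  c3: data parity 0, sent cp 0 → ok
Exactly one row (r1) and one column (c2) fail → the flipped bit is at their intersection.

row 1, column 2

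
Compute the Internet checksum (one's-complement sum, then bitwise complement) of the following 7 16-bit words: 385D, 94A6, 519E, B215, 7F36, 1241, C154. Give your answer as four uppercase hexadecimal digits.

DC7B

One's-complement addition (fold any carry out of bit 15 back into bit 0):
  0x385D + 0x94A6 = 0x0CD03
  0xCD03 + 0x519E = 0x11EA1 → wrap carry → 0x1EA2
  0x1EA2 + 0xB215 = 0x0D0B7
  0xD0B7 + 0x7F36 = 0x14FED → wrap carry → 0x4FEE
  0x4FEE + 0x1241 = 0x0622F
  0x622F + 0xC154 = 0x12383 → wrap carry → 0x2384
One's-complement sum = 0x2384.
Checksum = ~0x2384 & 0xFFFF = 0xDC7B.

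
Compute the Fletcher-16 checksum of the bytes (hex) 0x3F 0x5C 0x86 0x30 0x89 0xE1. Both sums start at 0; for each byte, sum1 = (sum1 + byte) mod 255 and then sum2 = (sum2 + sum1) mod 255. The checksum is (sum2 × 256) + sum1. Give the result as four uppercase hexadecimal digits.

E8BD

Running sums (mod 255):
  after byte 0 (0x3F): sum1=63, sum2=63
  after byte 1 (0x5C): sum1=155, sum2=218
  after byte 2 (0x86): sum1=34, sum2=252
  after byte 3 (0x30): sum1=82, sum2=79
  after byte 4 (0x89): sum1=219, sum2=43
  after byte 5 (0xE1): sum1=189, sum2=232
Checksum = sum2·256 + sum1 = 232·256 + 189 = 59581 = 0xE8BD.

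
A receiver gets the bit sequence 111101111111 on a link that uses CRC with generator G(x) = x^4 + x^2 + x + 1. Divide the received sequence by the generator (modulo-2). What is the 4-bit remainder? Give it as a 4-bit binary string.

0100

Modulo-2 division of 111101111111 by 10111:
  pos 0: 11110 XOR 10111 = 01001
  pos 1: 10011 XOR 10111 = 00100
  pos 3: 10011 XOR 10111 = 00100
  pos 5: 10011 XOR 10111 = 00100
  pos 7: 10011 XOR 10111 = 00100
Remainder = 0100 (nonzero — an error is detected).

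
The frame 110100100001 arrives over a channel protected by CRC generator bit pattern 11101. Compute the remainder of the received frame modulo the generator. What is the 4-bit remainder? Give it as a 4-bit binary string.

Modulo-2 division of 110100100001 by 11101:
  pos 0: 11010 XOR 11101 = 00111
  pos 2: 11101 XOR 11101 = 00000
Remainder = 0001 (nonzero — an error is detected).

0001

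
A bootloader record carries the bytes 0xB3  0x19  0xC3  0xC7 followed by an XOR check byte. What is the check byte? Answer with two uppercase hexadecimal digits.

AE

XOR the bytes together:
  start with 0xB3
  0xB3 ⊕ 0x19 = 0xAA
  0xAA ⊕ 0xC3 = 0x69
  0x69 ⊕ 0xC7 = 0xAE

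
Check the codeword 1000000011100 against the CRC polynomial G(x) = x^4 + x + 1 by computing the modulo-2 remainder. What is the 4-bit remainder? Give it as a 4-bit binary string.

Modulo-2 division of 1000000011100 by 10011:
  pos 0: 10000 XOR 10011 = 00011
  pos 3: 11000 XOR 10011 = 01011
  pos 4: 10111 XOR 10011 = 00100
  pos 6: 10011 XOR 10011 = 00000
Remainder = 0000 (zero — the frame passes the CRC check).

0000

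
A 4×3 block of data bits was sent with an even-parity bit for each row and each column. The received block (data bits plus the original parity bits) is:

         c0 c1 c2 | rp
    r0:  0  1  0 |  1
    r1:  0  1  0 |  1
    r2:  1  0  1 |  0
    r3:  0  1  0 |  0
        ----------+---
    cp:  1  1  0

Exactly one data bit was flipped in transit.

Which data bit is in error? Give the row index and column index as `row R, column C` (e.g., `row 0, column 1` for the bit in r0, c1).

Recompute each row's even parity and compare to rp:
  r0: data parity 1, sent rp 1 → ok
  r1: data parity 1, sent rp 1 → ok
  r2: data parity 0, sent rp 0 → ok
  r3: data parity 1, sent rp 0 → mismatch
Recompute each column's even parity and compare to cp:
  c0: data parity 1, sent cp 1 → ok
  c1: data parity 1, sent cp 1 → ok
  c2: data parity 1, sent cp 0 → mismatch
Exactly one row (r3) and one column (c2) fail → the flipped bit is at their intersection.

row 3, column 2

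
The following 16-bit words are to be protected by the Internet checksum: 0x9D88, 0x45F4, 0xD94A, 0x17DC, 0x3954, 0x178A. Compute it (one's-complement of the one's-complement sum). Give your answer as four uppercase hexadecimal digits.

DA7D

One's-complement addition (fold any carry out of bit 15 back into bit 0):
  0x9D88 + 0x45F4 = 0x0E37C
  0xE37C + 0xD94A = 0x1BCC6 → wrap carry → 0xBCC7
  0xBCC7 + 0x17DC = 0x0D4A3
  0xD4A3 + 0x3954 = 0x10DF7 → wrap carry → 0x0DF8
  0x0DF8 + 0x178A = 0x02582
One's-complement sum = 0x2582.
Checksum = ~0x2582 & 0xFFFF = 0xDA7D.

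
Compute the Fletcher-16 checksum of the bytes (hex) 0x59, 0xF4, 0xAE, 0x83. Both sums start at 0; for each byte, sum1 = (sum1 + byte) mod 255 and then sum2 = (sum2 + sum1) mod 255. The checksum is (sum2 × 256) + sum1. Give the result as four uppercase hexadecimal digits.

Running sums (mod 255):
  after byte 0 (0x59): sum1=89, sum2=89
  after byte 1 (0xF4): sum1=78, sum2=167
  after byte 2 (0xAE): sum1=252, sum2=164
  after byte 3 (0x83): sum1=128, sum2=37
Checksum = sum2·256 + sum1 = 37·256 + 128 = 9600 = 0x2580.

2580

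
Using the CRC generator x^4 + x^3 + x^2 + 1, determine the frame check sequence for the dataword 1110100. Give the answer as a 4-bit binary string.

0000

Append 4 zeros: 11101000000. Divide by 11101 (XOR where the leading bit is 1):
  pos 0: 11101 XOR 11101 = 00000
Remainder (last 4 bits) = 0000. This is the CRC / FCS.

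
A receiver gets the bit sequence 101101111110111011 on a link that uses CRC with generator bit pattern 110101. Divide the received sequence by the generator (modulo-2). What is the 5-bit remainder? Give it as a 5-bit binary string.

Modulo-2 division of 101101111110111011 by 110101:
  pos 0: 101101 XOR 110101 = 011000
  pos 1: 110001 XOR 110101 = 000100
  pos 4: 100111 XOR 110101 = 010010
  pos 5: 100101 XOR 110101 = 010000
  pos 6: 100000 XOR 110101 = 010101
  pos 7: 101011 XOR 110101 = 011110
  pos 8: 111101 XOR 110101 = 001000
  pos 10: 100010 XOR 110101 = 010111
  pos 11: 101111 XOR 110101 = 011010
  pos 12: 110101 XOR 110101 = 000000
Remainder = 00000 (zero — the frame passes the CRC check).

00000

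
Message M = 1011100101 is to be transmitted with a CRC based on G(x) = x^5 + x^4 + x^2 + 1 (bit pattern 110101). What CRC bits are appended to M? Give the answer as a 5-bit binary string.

10001

Append 5 zeros: 101110010100000. Divide by 110101 (XOR where the leading bit is 1):
  pos 0: 101110 XOR 110101 = 011011
  pos 1: 110110 XOR 110101 = 000011
  pos 5: 111010 XOR 110101 = 001111
  pos 7: 111100 XOR 110101 = 001001
  pos 9: 100100 XOR 110101 = 010001
Remainder (last 5 bits) = 10001. This is the CRC / FCS.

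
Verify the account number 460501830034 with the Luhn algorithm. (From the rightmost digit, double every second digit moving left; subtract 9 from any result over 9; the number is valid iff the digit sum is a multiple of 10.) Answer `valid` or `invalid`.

From the right, keep odd positions and double even positions (subtract 9 from any doubled value over 9):
  doubled (positions 2,4,...): 6 0 7 0 0 8 → sum 21
  kept (positions 1,3,...): 4 0 3 1 5 6 → sum 19
Total = 40.
40 mod 10 = 0, so the number is valid.

valid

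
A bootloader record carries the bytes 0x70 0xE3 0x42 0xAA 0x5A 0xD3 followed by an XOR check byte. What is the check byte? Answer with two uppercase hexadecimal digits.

XOR the bytes together:
  start with 0x70
  0x70 ⊕ 0xE3 = 0x93
  0x93 ⊕ 0x42 = 0xD1
  0xD1 ⊕ 0xAA = 0x7B
  0x7B ⊕ 0x5A = 0x21
  0x21 ⊕ 0xD3 = 0xF2

F2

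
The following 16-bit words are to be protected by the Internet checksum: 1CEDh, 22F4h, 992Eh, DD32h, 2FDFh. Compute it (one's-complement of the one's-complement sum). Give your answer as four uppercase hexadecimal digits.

One's-complement addition (fold any carry out of bit 15 back into bit 0):
  0x1CED + 0x22F4 = 0x03FE1
  0x3FE1 + 0x992E = 0x0D90F
  0xD90F + 0xDD32 = 0x1B641 → wrap carry → 0xB642
  0xB642 + 0x2FDF = 0x0E621
One's-complement sum = 0xE621.
Checksum = ~0xE621 & 0xFFFF = 0x19DE.

19DE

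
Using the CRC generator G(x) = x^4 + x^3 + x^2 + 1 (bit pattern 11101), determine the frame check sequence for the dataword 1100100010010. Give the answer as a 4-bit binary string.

Append 4 zeros: 11001000100100000. Divide by 11101 (XOR where the leading bit is 1):
  pos 0: 11001 XOR 11101 = 00100
  pos 2: 10000 XOR 11101 = 01101
  pos 3: 11010 XOR 11101 = 00111
  pos 5: 11110 XOR 11101 = 00011
  pos 8: 11010 XOR 11101 = 00111
  pos 10: 11100 XOR 11101 = 00001
Remainder (last 4 bits) = 0100. This is the CRC / FCS.

0100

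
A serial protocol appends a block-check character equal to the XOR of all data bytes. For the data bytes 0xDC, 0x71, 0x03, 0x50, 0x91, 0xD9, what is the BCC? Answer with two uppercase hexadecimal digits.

XOR the bytes together:
  start with 0xDC
  0xDC ⊕ 0x71 = 0xAD
  0xAD ⊕ 0x03 = 0xAE
  0xAE ⊕ 0x50 = 0xFE
  0xFE ⊕ 0x91 = 0x6F
  0x6F ⊕ 0xD9 = 0xB6

B6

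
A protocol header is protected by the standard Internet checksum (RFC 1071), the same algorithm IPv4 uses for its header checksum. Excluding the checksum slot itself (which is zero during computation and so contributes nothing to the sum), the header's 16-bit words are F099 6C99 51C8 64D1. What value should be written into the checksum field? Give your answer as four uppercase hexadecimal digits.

EC32

One's-complement addition (fold any carry out of bit 15 back into bit 0):
  0xF099 + 0x6C99 = 0x15D32 → wrap carry → 0x5D33
  0x5D33 + 0x51C8 = 0x0AEFB
  0xAEFB + 0x64D1 = 0x113CC → wrap carry → 0x13CD
One's-complement sum = 0x13CD.
Checksum = ~0x13CD & 0xFFFF = 0xEC32.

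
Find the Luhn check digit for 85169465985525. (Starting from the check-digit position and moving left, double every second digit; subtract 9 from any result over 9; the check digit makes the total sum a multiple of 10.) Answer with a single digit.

8

Partial digits right→left: 5 2 5 5 8 9 5 6 4 9 6 1 5 8
Double every second digit counting from the check-digit position (so the 1st, 3rd, 5th, ... of the partial from the right).
  doubled (with −9 where >9): 1 1 7 1 8 3 1 → sum 22
  kept as-is: 2 5 9 6 9 1 8 → sum 40
Total = 22 + 40 = 62.
Check digit = (10 − (62 mod 10)) mod 10 = 8.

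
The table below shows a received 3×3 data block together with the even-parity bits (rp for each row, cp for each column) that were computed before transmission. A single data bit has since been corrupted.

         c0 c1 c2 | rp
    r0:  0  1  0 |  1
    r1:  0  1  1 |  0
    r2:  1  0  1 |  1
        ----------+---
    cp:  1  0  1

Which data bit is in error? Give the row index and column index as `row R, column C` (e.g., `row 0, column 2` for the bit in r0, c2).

row 2, column 2

Recompute each row's even parity and compare to rp:
  r0: data parity 1, sent rp 1 → ok
  r1: data parity 0, sent rp 0 → ok
  r2: data parity 0, sent rp 1 → mismatch
Recompute each column's even parity and compare to cp:
  c0: data parity 1, sent cp 1 → ok
  c1: data parity 0, sent cp 0 → ok
  c2: data parity 0, sent cp 1 → mismatch
Exactly one row (r2) and one column (c2) fail → the flipped bit is at their intersection.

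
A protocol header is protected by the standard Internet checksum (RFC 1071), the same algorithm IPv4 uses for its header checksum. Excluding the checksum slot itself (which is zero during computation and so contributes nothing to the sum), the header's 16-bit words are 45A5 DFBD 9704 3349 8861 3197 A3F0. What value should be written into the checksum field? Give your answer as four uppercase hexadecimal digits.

One's-complement addition (fold any carry out of bit 15 back into bit 0):
  0x45A5 + 0xDFBD = 0x12562 → wrap carry → 0x2563
  0x2563 + 0x9704 = 0x0BC67
  0xBC67 + 0x3349 = 0x0EFB0
  0xEFB0 + 0x8861 = 0x17811 → wrap carry → 0x7812
  0x7812 + 0x3197 = 0x0A9A9
  0xA9A9 + 0xA3F0 = 0x14D99 → wrap carry → 0x4D9A
One's-complement sum = 0x4D9A.
Checksum = ~0x4D9A & 0xFFFF = 0xB265.

B265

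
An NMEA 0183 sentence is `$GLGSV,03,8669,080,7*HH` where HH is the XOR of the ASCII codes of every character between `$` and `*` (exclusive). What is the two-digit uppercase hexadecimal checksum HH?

44

XOR the ASCII codes of the payload characters:
  'G' = 0x47 → acc = 0x47
  'L' = 0x4C → acc = 0x0B
  'G' = 0x47 → acc = 0x4C
  'S' = 0x53 → acc = 0x1F
  'V' = 0x56 → acc = 0x49
  ',' = 0x2C → acc = 0x65
  '0' = 0x30 → acc = 0x55
  '3' = 0x33 → acc = 0x66
  ',' = 0x2C → acc = 0x4A
  '8' = 0x38 → acc = 0x72
  '6' = 0x36 → acc = 0x44
  '6' = 0x36 → acc = 0x72
  '9' = 0x39 → acc = 0x4B
  ',' = 0x2C → acc = 0x67
  '0' = 0x30 → acc = 0x57
  '8' = 0x38 → acc = 0x6F
  '0' = 0x30 → acc = 0x5F
  ',' = 0x2C → acc = 0x73
  '7' = 0x37 → acc = 0x44
Checksum = 0x44.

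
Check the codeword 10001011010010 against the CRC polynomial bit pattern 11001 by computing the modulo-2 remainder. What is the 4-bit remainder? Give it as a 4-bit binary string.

0000

Modulo-2 division of 10001011010010 by 11001:
  pos 0: 10001 XOR 11001 = 01000
  pos 1: 10000 XOR 11001 = 01001
  pos 2: 10011 XOR 11001 = 01010
  pos 3: 10101 XOR 11001 = 01100
  pos 4: 11000 XOR 11001 = 00001
  pos 8: 11001 XOR 11001 = 00000
Remainder = 0000 (zero — the frame passes the CRC check).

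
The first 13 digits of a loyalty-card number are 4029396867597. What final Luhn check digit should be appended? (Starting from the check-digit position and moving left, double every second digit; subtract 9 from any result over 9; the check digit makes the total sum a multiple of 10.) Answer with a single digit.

8

Partial digits right→left: 7 9 5 7 6 8 6 9 3 9 2 0 4
Double every second digit counting from the check-digit position (so the 1st, 3rd, 5th, ... of the partial from the right).
  doubled (with −9 where >9): 5 1 3 3 6 4 8 → sum 30
  kept as-is: 9 7 8 9 9 0 → sum 42
Total = 30 + 42 = 72.
Check digit = (10 − (72 mod 10)) mod 10 = 8.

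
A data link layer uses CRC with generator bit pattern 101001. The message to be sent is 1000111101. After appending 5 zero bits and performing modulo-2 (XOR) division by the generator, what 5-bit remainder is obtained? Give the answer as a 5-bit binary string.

10011

Append 5 zeros: 100011110100000. Divide by 101001 (XOR where the leading bit is 1):
  pos 0: 100011 XOR 101001 = 001010
  pos 2: 101011 XOR 101001 = 000010
  pos 6: 100100 XOR 101001 = 001101
  pos 8: 110100 XOR 101001 = 011101
  pos 9: 111010 XOR 101001 = 010011
Remainder (last 5 bits) = 10011. This is the CRC / FCS.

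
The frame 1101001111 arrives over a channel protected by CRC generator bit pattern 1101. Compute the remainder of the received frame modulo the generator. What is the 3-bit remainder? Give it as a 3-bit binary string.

010

Modulo-2 division of 1101001111 by 1101:
  pos 0: 1101 XOR 1101 = 0000
  pos 6: 1111 XOR 1101 = 0010
Remainder = 010 (nonzero — an error is detected).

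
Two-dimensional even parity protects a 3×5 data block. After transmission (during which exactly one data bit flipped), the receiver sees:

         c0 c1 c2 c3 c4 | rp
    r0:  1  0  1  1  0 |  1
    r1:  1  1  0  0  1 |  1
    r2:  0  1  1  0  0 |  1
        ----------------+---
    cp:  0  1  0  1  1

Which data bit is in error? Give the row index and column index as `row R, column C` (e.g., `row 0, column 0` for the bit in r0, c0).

Recompute each row's even parity and compare to rp:
  r0: data parity 1, sent rp 1 → ok
  r1: data parity 1, sent rp 1 → ok
  r2: data parity 0, sent rp 1 → mismatch
Recompute each column's even parity and compare to cp:
  c0: data parity 0, sent cp 0 → ok
  c1: data parity 0, sent cp 1 → mismatch
  c2: data parity 0, sent cp 0 → ok
  c3: data parity 1, sent cp 1 → ok
  c4: data parity 1, sent cp 1 → ok
Exactly one row (r2) and one column (c1) fail → the flipped bit is at their intersection.

row 2, column 1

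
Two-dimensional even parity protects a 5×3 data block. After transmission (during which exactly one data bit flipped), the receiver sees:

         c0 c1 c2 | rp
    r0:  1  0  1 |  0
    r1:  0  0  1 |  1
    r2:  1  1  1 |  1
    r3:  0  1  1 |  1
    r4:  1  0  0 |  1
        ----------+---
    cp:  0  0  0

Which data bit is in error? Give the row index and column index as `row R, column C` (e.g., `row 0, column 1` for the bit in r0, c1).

Recompute each row's even parity and compare to rp:
  r0: data parity 0, sent rp 0 → ok
  r1: data parity 1, sent rp 1 → ok
  r2: data parity 1, sent rp 1 → ok
  r3: data parity 0, sent rp 1 → mismatch
  r4: data parity 1, sent rp 1 → ok
Recompute each column's even parity and compare to cp:
  c0: data parity 1, sent cp 0 → mismatch
  c1: data parity 0, sent cp 0 → ok
  c2: data parity 0, sent cp 0 → ok
Exactly one row (r3) and one column (c0) fail → the flipped bit is at their intersection.

row 3, column 0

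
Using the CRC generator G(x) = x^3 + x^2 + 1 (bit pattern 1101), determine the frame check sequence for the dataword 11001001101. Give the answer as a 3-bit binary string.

Append 3 zeros: 11001001101000. Divide by 1101 (XOR where the leading bit is 1):
  pos 0: 1100 XOR 1101 = 0001
  pos 3: 1100 XOR 1101 = 0001
  pos 6: 1110 XOR 1101 = 0011
  pos 8: 1110 XOR 1101 = 0011
  pos 10: 1100 XOR 1101 = 0001
Remainder (last 3 bits) = 001. This is the CRC / FCS.

001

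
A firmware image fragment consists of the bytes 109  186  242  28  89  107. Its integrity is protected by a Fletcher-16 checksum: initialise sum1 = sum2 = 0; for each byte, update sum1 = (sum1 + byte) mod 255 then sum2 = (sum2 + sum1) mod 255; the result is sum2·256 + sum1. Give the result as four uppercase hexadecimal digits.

Running sums (mod 255):
  after byte 0 (109): sum1=109, sum2=109
  after byte 1 (186): sum1=40, sum2=149
  after byte 2 (242): sum1=27, sum2=176
  after byte 3 (28): sum1=55, sum2=231
  after byte 4 (89): sum1=144, sum2=120
  after byte 5 (107): sum1=251, sum2=116
Checksum = sum2·256 + sum1 = 116·256 + 251 = 29947 = 0x74FB.

74FB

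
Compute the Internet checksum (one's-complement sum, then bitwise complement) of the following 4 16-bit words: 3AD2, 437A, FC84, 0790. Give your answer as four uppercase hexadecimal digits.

One's-complement addition (fold any carry out of bit 15 back into bit 0):
  0x3AD2 + 0x437A = 0x07E4C
  0x7E4C + 0xFC84 = 0x17AD0 → wrap carry → 0x7AD1
  0x7AD1 + 0x0790 = 0x08261
One's-complement sum = 0x8261.
Checksum = ~0x8261 & 0xFFFF = 0x7D9E.

7D9E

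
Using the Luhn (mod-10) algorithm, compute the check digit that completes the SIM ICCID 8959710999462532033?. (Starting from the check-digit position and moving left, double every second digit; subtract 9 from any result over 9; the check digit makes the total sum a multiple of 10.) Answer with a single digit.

1

Partial digits right→left: 3 3 0 2 3 5 2 6 4 9 9 9 0 1 7 9 5 9 8
Double every second digit counting from the check-digit position (so the 1st, 3rd, 5th, ... of the partial from the right).
  doubled (with −9 where >9): 6 0 6 4 8 9 0 5 1 7 → sum 46
  kept as-is: 3 2 5 6 9 9 1 9 9 → sum 53
Total = 46 + 53 = 99.
Check digit = (10 − (99 mod 10)) mod 10 = 1.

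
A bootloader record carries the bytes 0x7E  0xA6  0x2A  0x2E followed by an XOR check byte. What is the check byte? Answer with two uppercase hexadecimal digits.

DC

XOR the bytes together:
  start with 0x7E
  0x7E ⊕ 0xA6 = 0xD8
  0xD8 ⊕ 0x2A = 0xF2
  0xF2 ⊕ 0x2E = 0xDC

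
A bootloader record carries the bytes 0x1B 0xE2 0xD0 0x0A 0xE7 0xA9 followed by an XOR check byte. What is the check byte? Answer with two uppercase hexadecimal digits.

XOR the bytes together:
  start with 0x1B
  0x1B ⊕ 0xE2 = 0xF9
  0xF9 ⊕ 0xD0 = 0x29
  0x29 ⊕ 0x0A = 0x23
  0x23 ⊕ 0xE7 = 0xC4
  0xC4 ⊕ 0xA9 = 0x6D

6D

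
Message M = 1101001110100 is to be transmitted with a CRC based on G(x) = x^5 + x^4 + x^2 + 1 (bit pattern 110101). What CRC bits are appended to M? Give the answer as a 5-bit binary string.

Append 5 zeros: 110100111010000000. Divide by 110101 (XOR where the leading bit is 1):
  pos 0: 110100 XOR 110101 = 000001
  pos 5: 111101 XOR 110101 = 001000
  pos 7: 100000 XOR 110101 = 010101
  pos 8: 101010 XOR 110101 = 011111
  pos 9: 111110 XOR 110101 = 001011
  pos 11: 101100 XOR 110101 = 011001
  pos 12: 110010 XOR 110101 = 000111
Remainder (last 5 bits) = 00111. This is the CRC / FCS.

00111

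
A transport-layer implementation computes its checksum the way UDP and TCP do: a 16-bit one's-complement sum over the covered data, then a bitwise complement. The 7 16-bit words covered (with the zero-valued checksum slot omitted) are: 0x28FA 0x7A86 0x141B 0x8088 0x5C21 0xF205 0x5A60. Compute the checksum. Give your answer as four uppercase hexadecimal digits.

One's-complement addition (fold any carry out of bit 15 back into bit 0):
  0x28FA + 0x7A86 = 0x0A380
  0xA380 + 0x141B = 0x0B79B
  0xB79B + 0x8088 = 0x13823 → wrap carry → 0x3824
  0x3824 + 0x5C21 = 0x09445
  0x9445 + 0xF205 = 0x1864A → wrap carry → 0x864B
  0x864B + 0x5A60 = 0x0E0AB
One's-complement sum = 0xE0AB.
Checksum = ~0xE0AB & 0xFFFF = 0x1F54.

1F54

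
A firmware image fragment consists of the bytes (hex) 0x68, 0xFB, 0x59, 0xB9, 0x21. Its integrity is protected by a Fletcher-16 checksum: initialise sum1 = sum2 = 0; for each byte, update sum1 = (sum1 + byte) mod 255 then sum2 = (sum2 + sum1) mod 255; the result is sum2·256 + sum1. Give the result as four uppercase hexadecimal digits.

9A98

Running sums (mod 255):
  after byte 0 (0x68): sum1=104, sum2=104
  after byte 1 (0xFB): sum1=100, sum2=204
  after byte 2 (0x59): sum1=189, sum2=138
  after byte 3 (0xB9): sum1=119, sum2=2
  after byte 4 (0x21): sum1=152, sum2=154
Checksum = sum2·256 + sum1 = 154·256 + 152 = 39576 = 0x9A98.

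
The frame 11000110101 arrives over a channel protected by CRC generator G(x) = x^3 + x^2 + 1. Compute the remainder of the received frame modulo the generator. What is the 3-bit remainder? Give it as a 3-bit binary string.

000

Modulo-2 division of 11000110101 by 1101:
  pos 0: 1100 XOR 1101 = 0001
  pos 3: 1011 XOR 1101 = 0110
  pos 4: 1100 XOR 1101 = 0001
  pos 7: 1101 XOR 1101 = 0000
Remainder = 000 (zero — the frame passes the CRC check).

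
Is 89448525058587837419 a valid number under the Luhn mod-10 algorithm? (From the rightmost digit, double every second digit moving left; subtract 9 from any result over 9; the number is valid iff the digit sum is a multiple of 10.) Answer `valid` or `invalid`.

valid

From the right, keep odd positions and double even positions (subtract 9 from any doubled value over 9):
  doubled (positions 2,4,...): 2 5 7 7 7 0 4 7 8 7 → sum 54
  kept (positions 1,3,...): 9 4 3 7 5 5 5 5 4 9 → sum 56
Total = 110.
110 mod 10 = 0, so the number is valid.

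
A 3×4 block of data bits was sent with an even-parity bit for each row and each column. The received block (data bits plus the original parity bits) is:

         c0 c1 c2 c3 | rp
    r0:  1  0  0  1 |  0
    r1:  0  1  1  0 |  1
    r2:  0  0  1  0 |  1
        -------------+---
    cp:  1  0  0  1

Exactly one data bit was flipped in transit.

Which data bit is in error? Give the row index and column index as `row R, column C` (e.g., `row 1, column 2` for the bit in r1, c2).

row 1, column 1

Recompute each row's even parity and compare to rp:
  r0: data parity 0, sent rp 0 → ok
  r1: data parity 0, sent rp 1 → mismatch
  r2: data parity 1, sent rp 1 → ok
Recompute each column's even parity and compare to cp:
  c0: data parity 1, sent cp 1 → ok
  c1: data parity 1, sent cp 0 → mismatch
  c2: data parity 0, sent cp 0 → ok
  c3: data parity 1, sent cp 1 → ok
Exactly one row (r1) and one column (c1) fail → the flipped bit is at their intersection.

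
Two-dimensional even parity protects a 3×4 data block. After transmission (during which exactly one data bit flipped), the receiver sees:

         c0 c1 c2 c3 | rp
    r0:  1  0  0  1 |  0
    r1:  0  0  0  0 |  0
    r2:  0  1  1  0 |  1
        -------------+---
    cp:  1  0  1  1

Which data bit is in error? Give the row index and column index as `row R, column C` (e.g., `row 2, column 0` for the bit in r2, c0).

Recompute each row's even parity and compare to rp:
  r0: data parity 0, sent rp 0 → ok
  r1: data parity 0, sent rp 0 → ok
  r2: data parity 0, sent rp 1 → mismatch
Recompute each column's even parity and compare to cp:
  c0: data parity 1, sent cp 1 → ok
  c1: data parity 1, sent cp 0 → mismatch
  c2: data parity 1, sent cp 1 → ok
  c3: data parity 1, sent cp 1 → ok
Exactly one row (r2) and one column (c1) fail → the flipped bit is at their intersection.

row 2, column 1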